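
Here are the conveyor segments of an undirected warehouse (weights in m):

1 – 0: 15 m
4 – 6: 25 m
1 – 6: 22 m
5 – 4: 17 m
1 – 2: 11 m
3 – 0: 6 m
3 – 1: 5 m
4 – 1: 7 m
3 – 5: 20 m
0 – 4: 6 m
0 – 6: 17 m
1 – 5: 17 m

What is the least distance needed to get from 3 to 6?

Enumerating some paths:
3–1–4–0–6: 5+7+6+17 = 35
3–0–4–6: 6+6+25 = 37
3–1–6: 5+22 = 27
3–0–6: 6+17 = 23
The minimum is 23 m via 3–0–6.

23 m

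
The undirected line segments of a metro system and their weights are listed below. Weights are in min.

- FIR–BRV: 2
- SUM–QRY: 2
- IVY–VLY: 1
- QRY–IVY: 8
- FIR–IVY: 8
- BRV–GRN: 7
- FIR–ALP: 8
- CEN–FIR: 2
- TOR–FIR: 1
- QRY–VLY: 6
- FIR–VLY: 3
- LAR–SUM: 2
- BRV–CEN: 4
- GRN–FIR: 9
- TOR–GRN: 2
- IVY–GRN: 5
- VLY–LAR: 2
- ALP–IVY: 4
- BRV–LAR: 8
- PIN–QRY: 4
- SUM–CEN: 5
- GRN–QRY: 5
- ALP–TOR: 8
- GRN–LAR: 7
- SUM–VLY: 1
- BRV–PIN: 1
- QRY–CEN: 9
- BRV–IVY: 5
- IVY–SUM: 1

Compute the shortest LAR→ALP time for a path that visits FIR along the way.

13 min

Shortest LAR→FIR: LAR–VLY–FIR = 5
Shortest FIR→ALP: FIR–ALP = 8
Total via FIR: 5 + 8 = 13 min.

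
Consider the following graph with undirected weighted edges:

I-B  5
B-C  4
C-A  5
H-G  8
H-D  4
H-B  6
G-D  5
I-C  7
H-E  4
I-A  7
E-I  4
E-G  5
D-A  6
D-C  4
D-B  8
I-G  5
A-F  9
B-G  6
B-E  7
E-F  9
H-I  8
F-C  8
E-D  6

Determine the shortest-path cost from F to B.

Shortest distances from F:
F: 0
C: 8  (via F)
A: 9  (via F)
E: 9  (via F)
B: 12  (via C)
Shortest route: F → C → B = 12.

12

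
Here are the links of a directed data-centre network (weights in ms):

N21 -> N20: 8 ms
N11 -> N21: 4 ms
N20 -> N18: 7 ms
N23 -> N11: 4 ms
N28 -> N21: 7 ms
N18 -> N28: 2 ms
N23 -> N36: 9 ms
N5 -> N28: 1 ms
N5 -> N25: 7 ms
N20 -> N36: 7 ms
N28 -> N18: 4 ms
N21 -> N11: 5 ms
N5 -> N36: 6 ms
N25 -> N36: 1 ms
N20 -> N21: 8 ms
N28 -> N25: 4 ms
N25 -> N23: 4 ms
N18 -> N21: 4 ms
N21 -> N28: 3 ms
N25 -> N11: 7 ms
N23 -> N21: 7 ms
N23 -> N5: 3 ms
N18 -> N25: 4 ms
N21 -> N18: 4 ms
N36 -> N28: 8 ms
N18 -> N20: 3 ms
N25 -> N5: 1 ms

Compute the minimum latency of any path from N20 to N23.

Compare a few routes:
N20–N18–N28–N25–N23: 7+2+4+4 = 17
N20–N18–N25–N23: 7+4+4 = 15
N20–N21–N18–N25–N23: 8+4+4+4 = 20
N20–N21–N28–N25–N23: 8+3+4+4 = 19
The minimum is 15 ms via N20–N18–N25–N23.

15 ms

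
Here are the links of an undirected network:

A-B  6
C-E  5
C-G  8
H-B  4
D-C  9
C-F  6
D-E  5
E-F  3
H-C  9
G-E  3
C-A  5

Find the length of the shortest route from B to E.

Enumerating some paths:
B - H - C - F - E: 4+9+6+3 = 22
B - A - C - F - E: 6+5+6+3 = 20
B - H - C - E: 4+9+5 = 18
B - A - C - E: 6+5+5 = 16
The minimum is 16 via B - A - C - E.

16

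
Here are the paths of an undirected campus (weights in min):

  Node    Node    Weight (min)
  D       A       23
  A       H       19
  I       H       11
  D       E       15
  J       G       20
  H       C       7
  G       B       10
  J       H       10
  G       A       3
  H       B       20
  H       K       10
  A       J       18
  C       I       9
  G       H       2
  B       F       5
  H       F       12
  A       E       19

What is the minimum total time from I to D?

Compare a few routes:
I → H → A → D: 11+19+23 = 53
I → C → H → G → A → D: 9+7+2+3+23 = 44
I → H → G → A → D: 11+2+3+23 = 39
I → H → G → A → E → D: 11+2+3+19+15 = 50
The minimum is 39 min via I → H → G → A → D.

39 min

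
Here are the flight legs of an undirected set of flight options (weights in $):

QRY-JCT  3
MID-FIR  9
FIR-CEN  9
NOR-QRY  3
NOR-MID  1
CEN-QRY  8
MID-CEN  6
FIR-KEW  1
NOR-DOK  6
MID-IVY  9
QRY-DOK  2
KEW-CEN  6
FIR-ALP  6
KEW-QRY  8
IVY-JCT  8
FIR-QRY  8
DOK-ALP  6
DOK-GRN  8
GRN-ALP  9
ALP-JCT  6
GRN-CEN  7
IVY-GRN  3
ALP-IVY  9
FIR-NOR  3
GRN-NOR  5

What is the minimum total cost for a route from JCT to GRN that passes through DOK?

Best JCT to DOK: JCT → QRY → DOK costing 5
Shortest DOK→GRN: DOK → GRN = 8
Total via DOK: 5 + 8 = $13.

$13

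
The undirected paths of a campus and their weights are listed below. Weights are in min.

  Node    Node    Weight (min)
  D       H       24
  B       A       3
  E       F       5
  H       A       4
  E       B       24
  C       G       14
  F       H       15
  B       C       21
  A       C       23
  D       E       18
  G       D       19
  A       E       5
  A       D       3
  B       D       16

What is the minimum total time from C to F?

Shortest distances from C:
C: 0
G: 14  (via C)
B: 21  (via C)
A: 23  (via C)
D: 26  (via A)
H: 27  (via A)
E: 28  (via A)
F: 33  (via E)
Shortest route: C → A → E → F = 33 min.

33 min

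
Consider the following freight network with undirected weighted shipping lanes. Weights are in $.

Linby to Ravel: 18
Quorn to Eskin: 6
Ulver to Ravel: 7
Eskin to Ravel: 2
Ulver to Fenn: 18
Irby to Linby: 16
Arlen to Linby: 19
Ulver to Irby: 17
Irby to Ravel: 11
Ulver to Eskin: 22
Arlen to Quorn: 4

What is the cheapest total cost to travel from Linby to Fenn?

$43

Settle nodes by increasing distance from Linby:
Linby: 0
Irby: 16  (via Linby)
Ravel: 18  (via Linby)
Arlen: 19  (via Linby)
Eskin: 20  (via Ravel)
Quorn: 23  (via Arlen)
Ulver: 25  (via Ravel)
Fenn: 43  (via Ulver)
Shortest route: Linby–Ravel–Ulver–Fenn = $43.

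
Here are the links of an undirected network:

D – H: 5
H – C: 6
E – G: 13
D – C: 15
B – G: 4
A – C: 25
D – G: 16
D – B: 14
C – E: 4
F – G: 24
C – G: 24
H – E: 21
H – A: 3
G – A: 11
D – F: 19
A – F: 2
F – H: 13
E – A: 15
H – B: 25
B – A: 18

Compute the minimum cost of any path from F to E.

15

Running Dijkstra from F:
F: 0
A: 2  (via F)
H: 5  (via A)
D: 10  (via H)
C: 11  (via H)
G: 13  (via A)
E: 15  (via C)
Shortest route: F → A → H → C → E = 15.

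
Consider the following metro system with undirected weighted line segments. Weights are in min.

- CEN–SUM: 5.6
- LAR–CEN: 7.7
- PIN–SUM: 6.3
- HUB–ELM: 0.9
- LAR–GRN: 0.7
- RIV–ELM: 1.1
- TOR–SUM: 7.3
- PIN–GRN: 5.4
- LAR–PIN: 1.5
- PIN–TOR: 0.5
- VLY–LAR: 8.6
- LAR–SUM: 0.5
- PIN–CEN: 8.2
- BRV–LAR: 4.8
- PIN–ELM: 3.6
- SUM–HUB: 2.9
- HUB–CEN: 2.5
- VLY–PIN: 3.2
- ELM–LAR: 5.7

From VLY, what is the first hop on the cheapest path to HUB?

Enumerating some paths:
VLY → PIN → ELM → HUB: 3.2+3.6+0.9 = 7.7
VLY → PIN → LAR → SUM → HUB: 3.2+1.5+0.5+2.9 = 8.1
VLY → PIN → LAR → ELM → HUB: 3.2+1.5+5.7+0.9 = 11.3
VLY → LAR → SUM → HUB: 8.6+0.5+2.9 = 12
Cheapest is VLY → PIN → ELM → HUB at 7.7 min.
So from VLY the first move is to PIN.

PIN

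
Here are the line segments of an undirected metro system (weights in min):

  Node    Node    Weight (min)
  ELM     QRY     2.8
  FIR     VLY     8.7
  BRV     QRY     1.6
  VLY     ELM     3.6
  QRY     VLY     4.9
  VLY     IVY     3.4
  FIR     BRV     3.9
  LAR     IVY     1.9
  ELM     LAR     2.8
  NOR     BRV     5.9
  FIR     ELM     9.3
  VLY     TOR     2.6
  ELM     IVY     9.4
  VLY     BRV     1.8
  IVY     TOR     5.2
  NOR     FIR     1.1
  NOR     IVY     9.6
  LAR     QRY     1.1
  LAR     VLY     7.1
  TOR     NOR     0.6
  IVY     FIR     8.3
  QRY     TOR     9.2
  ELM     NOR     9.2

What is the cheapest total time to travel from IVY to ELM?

4.7 min

Settle nodes by increasing distance from IVY:
IVY: 0
LAR: 1.9  (via IVY)
QRY: 3  (via LAR)
VLY: 3.4  (via IVY)
BRV: 4.6  (via QRY)
ELM: 4.7  (via LAR)
Shortest route: IVY–LAR–ELM = 4.7 min.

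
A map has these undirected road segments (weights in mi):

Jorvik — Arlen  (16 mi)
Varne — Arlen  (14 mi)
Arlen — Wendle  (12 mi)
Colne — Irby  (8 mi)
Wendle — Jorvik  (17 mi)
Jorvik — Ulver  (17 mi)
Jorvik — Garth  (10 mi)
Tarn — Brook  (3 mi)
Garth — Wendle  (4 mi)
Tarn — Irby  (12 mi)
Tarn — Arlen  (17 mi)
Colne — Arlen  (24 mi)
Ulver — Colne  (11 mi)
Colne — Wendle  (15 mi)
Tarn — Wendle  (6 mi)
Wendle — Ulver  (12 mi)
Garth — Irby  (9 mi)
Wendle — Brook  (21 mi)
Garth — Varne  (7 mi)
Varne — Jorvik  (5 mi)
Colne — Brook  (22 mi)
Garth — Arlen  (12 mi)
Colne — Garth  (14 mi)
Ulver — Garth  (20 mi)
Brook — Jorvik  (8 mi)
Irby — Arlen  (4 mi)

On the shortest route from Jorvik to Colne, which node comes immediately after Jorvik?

Candidate routes:
Jorvik → Varne → Garth → Colne: 5+7+14 = 26
Jorvik → Garth → Colne: 10+14 = 24
Cheapest is Jorvik → Garth → Colne at 24 mi.
So from Jorvik the first move is to Garth.

Garth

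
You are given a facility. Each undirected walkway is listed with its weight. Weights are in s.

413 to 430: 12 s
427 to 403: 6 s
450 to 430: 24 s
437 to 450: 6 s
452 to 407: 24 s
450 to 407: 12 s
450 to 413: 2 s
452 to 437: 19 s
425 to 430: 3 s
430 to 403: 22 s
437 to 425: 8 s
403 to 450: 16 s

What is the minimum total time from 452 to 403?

41 s

Settle nodes by increasing distance from 452:
452: 0
437: 19  (via 452)
407: 24  (via 452)
450: 25  (via 437)
425: 27  (via 437)
413: 27  (via 450)
430: 30  (via 425)
403: 41  (via 450)
Shortest route: 452–437–450–403 = 41 s.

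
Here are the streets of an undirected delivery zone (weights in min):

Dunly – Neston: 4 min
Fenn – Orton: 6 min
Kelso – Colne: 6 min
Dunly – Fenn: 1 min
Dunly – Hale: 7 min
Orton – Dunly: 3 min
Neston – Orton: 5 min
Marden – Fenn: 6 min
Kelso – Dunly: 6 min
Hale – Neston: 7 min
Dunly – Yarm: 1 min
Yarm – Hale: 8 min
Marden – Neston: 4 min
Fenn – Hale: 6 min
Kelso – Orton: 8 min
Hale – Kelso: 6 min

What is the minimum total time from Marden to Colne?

Running Dijkstra from Marden:
Marden: 0
Neston: 4  (via Marden)
Fenn: 6  (via Marden)
Dunly: 7  (via Fenn)
Yarm: 8  (via Dunly)
Orton: 9  (via Neston)
Hale: 11  (via Neston)
Kelso: 13  (via Dunly)
Colne: 19  (via Kelso)
Shortest route: Marden → Fenn → Dunly → Kelso → Colne = 19 min.

19 min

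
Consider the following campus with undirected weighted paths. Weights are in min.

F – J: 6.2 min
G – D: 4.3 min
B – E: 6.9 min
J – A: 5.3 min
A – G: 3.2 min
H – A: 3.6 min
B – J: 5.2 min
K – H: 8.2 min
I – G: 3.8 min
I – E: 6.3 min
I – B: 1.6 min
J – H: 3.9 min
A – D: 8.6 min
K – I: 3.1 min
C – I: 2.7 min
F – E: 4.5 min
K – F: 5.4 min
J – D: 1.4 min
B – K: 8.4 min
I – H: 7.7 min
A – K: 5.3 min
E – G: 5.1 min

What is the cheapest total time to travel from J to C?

Enumerating some paths:
J - B - I - C: 5.2+1.6+2.7 = 9.5
J - D - G - I - C: 1.4+4.3+3.8+2.7 = 12.2
Cheapest is J - B - I - C at 9.5 min.

9.5 min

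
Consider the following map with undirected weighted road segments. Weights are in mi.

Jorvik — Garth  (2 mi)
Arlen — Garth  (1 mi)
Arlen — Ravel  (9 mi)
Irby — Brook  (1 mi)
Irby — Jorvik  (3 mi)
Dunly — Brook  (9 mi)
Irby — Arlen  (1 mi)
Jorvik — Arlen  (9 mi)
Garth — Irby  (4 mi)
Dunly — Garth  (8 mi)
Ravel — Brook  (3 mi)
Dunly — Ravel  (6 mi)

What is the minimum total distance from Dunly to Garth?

Shortest distances from Dunly:
Dunly: 0
Ravel: 6  (via Dunly)
Garth: 8  (via Dunly)
Shortest route: Dunly–Garth = 8 mi.

8 mi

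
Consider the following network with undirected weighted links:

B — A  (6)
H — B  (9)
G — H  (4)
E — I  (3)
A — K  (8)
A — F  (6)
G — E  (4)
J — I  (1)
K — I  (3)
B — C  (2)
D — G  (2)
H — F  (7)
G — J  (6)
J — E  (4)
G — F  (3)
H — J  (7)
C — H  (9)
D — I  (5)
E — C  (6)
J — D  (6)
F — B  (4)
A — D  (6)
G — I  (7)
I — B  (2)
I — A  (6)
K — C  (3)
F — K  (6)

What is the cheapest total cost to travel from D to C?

Running Dijkstra from D:
D: 0
G: 2  (via D)
F: 5  (via G)
I: 5  (via D)
A: 6  (via D)
E: 6  (via G)
H: 6  (via G)
J: 6  (via D)
B: 7  (via I)
K: 8  (via I)
C: 9  (via B)
Shortest route: D → I → B → C = 9.

9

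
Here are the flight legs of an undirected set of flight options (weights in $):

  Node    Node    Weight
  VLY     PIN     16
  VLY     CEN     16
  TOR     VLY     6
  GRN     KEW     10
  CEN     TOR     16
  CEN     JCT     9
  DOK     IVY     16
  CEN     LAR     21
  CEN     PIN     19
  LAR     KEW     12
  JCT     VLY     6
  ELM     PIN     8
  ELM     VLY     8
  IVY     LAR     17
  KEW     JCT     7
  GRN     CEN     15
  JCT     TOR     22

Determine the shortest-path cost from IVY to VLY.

Compare a few routes:
IVY–LAR–CEN–JCT–VLY: 17+21+9+6 = 53
IVY–LAR–KEW–JCT–VLY: 17+12+7+6 = 42
IVY–LAR–CEN–TOR–VLY: 17+21+16+6 = 60
IVY–LAR–CEN–VLY: 17+21+16 = 54
The minimum is $42 via IVY–LAR–KEW–JCT–VLY.

$42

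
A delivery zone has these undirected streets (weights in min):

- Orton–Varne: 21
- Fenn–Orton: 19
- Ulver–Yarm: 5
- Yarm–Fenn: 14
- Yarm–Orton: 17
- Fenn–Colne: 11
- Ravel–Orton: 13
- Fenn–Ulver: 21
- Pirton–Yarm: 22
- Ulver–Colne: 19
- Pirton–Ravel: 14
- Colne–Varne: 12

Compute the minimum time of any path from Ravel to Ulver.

35 min

Settle nodes by increasing distance from Ravel:
Ravel: 0
Orton: 13  (via Ravel)
Pirton: 14  (via Ravel)
Yarm: 30  (via Orton)
Fenn: 32  (via Orton)
Varne: 34  (via Orton)
Ulver: 35  (via Yarm)
Shortest route: Ravel–Orton–Yarm–Ulver = 35 min.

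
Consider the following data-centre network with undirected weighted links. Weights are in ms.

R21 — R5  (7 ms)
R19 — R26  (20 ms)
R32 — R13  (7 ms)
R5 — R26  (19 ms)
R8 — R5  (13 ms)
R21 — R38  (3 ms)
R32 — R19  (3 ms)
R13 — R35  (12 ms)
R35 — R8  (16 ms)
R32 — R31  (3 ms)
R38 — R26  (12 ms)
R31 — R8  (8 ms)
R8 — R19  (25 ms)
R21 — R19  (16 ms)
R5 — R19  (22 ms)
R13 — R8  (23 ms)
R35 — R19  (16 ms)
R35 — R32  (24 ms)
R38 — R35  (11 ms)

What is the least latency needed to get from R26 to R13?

30 ms

Settle nodes by increasing distance from R26:
R26: 0
R38: 12  (via R26)
R21: 15  (via R38)
R5: 19  (via R26)
R19: 20  (via R26)
R35: 23  (via R38)
R32: 23  (via R19)
R31: 26  (via R32)
R13: 30  (via R32)
Shortest route: R26 → R19 → R32 → R13 = 30 ms.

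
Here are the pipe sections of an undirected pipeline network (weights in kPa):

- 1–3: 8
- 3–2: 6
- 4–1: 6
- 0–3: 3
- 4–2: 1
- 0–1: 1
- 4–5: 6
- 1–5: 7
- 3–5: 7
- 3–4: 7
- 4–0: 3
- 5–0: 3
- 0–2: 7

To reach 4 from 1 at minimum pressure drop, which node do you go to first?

0

Compare a few routes:
1–4: 6 = 6
1–0–4: 1+3 = 4
1–0–2–4: 1+7+1 = 9
1–0–5–4: 1+3+6 = 10
Cheapest is 1–0–4 at 4 kPa.
So from 1 the first move is to 0.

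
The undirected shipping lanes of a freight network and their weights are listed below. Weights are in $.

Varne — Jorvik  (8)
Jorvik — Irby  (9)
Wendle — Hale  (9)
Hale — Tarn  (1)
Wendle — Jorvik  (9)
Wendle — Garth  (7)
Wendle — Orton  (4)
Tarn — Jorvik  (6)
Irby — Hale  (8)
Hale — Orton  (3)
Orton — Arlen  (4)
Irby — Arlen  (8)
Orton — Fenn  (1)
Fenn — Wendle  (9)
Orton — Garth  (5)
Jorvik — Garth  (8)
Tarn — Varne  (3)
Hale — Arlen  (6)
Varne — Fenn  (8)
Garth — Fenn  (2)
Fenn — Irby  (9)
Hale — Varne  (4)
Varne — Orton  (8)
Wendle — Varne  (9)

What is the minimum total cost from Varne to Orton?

Running Dijkstra from Varne:
Varne: 0
Tarn: 3  (via Varne)
Hale: 4  (via Varne)
Orton: 7  (via Hale)
Shortest route: Varne–Hale–Orton = $7.

$7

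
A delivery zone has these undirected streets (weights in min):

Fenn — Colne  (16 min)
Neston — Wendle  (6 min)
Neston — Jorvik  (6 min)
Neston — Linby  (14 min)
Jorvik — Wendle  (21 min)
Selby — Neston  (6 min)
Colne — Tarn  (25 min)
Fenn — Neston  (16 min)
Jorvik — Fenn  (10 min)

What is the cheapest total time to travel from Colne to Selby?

38 min

Shortest distances from Colne:
Colne: 0
Fenn: 16  (via Colne)
Tarn: 25  (via Colne)
Jorvik: 26  (via Fenn)
Neston: 32  (via Fenn)
Selby: 38  (via Neston)
Shortest route: Colne → Fenn → Neston → Selby = 38 min.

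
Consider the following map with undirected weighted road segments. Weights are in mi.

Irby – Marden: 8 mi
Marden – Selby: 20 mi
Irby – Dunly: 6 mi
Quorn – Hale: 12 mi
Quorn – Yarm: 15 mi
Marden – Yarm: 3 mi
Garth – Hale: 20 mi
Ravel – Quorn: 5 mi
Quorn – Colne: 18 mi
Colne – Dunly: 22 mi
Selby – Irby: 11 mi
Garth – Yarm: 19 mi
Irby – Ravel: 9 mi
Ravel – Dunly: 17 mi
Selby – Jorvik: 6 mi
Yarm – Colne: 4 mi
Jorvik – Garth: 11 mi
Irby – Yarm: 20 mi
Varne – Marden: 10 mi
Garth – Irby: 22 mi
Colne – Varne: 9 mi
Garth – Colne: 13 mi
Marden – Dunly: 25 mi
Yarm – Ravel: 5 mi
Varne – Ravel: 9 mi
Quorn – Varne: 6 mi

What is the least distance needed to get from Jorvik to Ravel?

26 mi

Enumerating some paths:
Jorvik → Selby → Irby → Ravel: 6+11+9 = 26
Jorvik → Garth → Colne → Yarm → Ravel: 11+13+4+5 = 33
Jorvik → Selby → Irby → Marden → Yarm → Ravel: 6+11+8+3+5 = 33
Jorvik → Selby → Marden → Yarm → Ravel: 6+20+3+5 = 34
The minimum is 26 mi via Jorvik → Selby → Irby → Ravel.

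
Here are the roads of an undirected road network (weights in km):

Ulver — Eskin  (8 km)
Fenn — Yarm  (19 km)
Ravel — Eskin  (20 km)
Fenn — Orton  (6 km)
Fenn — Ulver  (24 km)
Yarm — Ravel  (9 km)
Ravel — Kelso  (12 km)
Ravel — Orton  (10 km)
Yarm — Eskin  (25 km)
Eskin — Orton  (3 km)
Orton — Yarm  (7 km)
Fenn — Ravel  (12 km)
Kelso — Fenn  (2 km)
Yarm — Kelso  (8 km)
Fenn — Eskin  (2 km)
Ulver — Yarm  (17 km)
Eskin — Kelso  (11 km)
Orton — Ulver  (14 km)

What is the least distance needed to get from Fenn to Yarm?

Running Dijkstra from Fenn:
Fenn: 0
Eskin: 2  (via Fenn)
Kelso: 2  (via Fenn)
Orton: 5  (via Eskin)
Ulver: 10  (via Eskin)
Yarm: 10  (via Kelso)
Shortest route: Fenn–Kelso–Yarm = 10 km.

10 km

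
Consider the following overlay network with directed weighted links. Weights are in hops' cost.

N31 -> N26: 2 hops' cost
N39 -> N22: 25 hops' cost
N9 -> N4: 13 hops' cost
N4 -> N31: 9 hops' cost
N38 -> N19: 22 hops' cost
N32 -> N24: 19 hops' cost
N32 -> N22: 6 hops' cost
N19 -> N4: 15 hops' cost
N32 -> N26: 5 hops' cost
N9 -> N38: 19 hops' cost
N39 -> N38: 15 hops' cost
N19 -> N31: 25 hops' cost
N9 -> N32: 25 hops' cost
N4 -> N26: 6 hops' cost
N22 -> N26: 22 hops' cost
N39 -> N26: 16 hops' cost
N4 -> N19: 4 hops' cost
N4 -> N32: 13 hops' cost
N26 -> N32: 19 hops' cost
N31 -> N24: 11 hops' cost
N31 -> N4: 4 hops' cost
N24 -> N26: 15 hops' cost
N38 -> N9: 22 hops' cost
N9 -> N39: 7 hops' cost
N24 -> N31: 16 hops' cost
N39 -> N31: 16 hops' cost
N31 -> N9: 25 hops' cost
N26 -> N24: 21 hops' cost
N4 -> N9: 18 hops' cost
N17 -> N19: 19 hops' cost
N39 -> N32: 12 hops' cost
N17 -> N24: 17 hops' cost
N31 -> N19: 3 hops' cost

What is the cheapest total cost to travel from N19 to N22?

Candidate routes:
N19 → N4 → N31 → N26 → N32 → N22: 15+9+2+19+6 = 51
N19 → N4 → N26 → N32 → N22: 15+6+19+6 = 46
N19 → N4 → N32 → N22: 15+13+6 = 34
N19 → N31 → N4 → N32 → N22: 25+4+13+6 = 48
The minimum is 34 hops' cost via N19 → N4 → N32 → N22.

34 hops' cost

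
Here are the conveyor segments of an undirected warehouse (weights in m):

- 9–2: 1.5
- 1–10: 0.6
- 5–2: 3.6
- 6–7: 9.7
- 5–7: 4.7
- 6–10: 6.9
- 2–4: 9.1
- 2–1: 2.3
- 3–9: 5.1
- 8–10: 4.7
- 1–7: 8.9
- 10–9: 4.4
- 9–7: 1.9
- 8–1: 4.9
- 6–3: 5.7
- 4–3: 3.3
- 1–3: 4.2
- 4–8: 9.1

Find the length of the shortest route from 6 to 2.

Compare a few routes:
6 - 3 - 1 - 2: 5.7+4.2+2.3 = 12.2
6 - 10 - 1 - 2: 6.9+0.6+2.3 = 9.8
6 - 10 - 9 - 2: 6.9+4.4+1.5 = 12.8
6 - 3 - 9 - 2: 5.7+5.1+1.5 = 12.3
Cheapest is 6 - 10 - 1 - 2 at 9.8 m.

9.8 m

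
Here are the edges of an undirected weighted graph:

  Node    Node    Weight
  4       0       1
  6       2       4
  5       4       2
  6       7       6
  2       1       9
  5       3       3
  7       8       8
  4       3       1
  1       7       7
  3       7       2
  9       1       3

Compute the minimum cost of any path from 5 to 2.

15

Shortest distances from 5:
5: 0
4: 2  (via 5)
0: 3  (via 4)
3: 3  (via 5)
7: 5  (via 3)
6: 11  (via 7)
1: 12  (via 7)
8: 13  (via 7)
2: 15  (via 6)
Shortest route: 5 → 3 → 7 → 6 → 2 = 15.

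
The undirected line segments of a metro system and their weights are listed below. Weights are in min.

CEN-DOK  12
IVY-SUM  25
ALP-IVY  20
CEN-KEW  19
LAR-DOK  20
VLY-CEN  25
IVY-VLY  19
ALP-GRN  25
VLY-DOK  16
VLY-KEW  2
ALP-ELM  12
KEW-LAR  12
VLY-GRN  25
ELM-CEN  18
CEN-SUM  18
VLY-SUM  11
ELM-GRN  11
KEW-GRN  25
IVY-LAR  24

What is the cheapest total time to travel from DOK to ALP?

Settle nodes by increasing distance from DOK:
DOK: 0
CEN: 12  (via DOK)
VLY: 16  (via DOK)
KEW: 18  (via VLY)
LAR: 20  (via DOK)
SUM: 27  (via VLY)
ELM: 30  (via CEN)
IVY: 35  (via VLY)
GRN: 41  (via VLY)
ALP: 42  (via ELM)
Shortest route: DOK → CEN → ELM → ALP = 42 min.

42 min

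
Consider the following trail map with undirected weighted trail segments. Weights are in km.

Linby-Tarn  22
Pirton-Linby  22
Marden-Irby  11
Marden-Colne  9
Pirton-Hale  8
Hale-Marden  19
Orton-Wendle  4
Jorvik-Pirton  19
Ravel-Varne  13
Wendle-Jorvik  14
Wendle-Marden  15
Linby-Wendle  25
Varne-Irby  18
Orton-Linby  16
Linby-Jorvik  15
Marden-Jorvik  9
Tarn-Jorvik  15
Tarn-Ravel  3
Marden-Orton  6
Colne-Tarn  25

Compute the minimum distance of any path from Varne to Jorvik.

Compare a few routes:
Varne - Irby - Marden - Orton - Wendle - Jorvik: 18+11+6+4+14 = 53
Varne - Ravel - Tarn - Jorvik: 13+3+15 = 31
Varne - Irby - Marden - Jorvik: 18+11+9 = 38
The minimum is 31 km via Varne - Ravel - Tarn - Jorvik.

31 km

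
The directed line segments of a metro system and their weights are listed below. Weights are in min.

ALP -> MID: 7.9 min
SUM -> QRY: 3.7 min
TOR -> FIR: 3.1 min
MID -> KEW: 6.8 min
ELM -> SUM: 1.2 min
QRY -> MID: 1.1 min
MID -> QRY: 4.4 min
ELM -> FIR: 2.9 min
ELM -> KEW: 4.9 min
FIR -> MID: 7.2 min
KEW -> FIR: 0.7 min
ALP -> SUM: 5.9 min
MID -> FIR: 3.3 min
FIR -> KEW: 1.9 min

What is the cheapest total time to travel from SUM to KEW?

Candidate routes:
SUM–QRY–MID–KEW: 3.7+1.1+6.8 = 11.6
SUM–QRY–MID–FIR–KEW: 3.7+1.1+3.3+1.9 = 10
Cheapest is SUM–QRY–MID–FIR–KEW at 10 min.

10 min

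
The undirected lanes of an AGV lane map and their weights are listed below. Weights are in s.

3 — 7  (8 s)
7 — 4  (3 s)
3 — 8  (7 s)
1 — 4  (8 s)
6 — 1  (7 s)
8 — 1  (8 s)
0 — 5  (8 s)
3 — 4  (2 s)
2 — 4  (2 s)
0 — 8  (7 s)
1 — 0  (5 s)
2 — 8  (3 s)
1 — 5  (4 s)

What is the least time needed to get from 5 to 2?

Enumerating some paths:
5 - 1 - 8 - 2: 4+8+3 = 15
5 - 1 - 4 - 2: 4+8+2 = 14
Cheapest is 5 - 1 - 4 - 2 at 14 s.

14 s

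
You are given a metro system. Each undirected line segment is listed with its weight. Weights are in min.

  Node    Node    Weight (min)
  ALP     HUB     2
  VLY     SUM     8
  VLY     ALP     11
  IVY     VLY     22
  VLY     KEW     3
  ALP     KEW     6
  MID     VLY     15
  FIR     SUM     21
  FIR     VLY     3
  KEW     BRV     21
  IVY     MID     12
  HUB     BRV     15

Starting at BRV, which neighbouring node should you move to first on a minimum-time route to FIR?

KEW

Enumerating some paths:
BRV–KEW–VLY–FIR: 21+3+3 = 27
BRV–KEW–ALP–VLY–FIR: 21+6+11+3 = 41
BRV–HUB–ALP–VLY–FIR: 15+2+11+3 = 31
BRV–HUB–ALP–KEW–VLY–FIR: 15+2+6+3+3 = 29
The minimum is 27 min via BRV–KEW–VLY–FIR.
So from BRV the first move is to KEW.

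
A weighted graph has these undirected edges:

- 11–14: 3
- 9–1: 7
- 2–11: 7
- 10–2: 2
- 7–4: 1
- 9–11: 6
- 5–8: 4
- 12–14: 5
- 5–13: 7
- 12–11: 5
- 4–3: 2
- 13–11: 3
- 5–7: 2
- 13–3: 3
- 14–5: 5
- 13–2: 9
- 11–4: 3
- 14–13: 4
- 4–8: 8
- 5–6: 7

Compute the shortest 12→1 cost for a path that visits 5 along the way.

Shortest 12→5: 12 → 14 → 5 = 10
Shortest 5→1: 5 → 7 → 4 → 11 → 9 → 1 = 19
Total via 5: 10 + 19 = 29.

29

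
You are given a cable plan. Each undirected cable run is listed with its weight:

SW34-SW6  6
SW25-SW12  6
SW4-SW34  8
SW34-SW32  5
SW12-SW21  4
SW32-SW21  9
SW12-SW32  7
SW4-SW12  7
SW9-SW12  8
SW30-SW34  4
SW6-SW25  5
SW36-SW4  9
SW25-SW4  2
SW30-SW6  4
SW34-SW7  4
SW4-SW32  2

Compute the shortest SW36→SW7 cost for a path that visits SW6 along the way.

Shortest SW36→SW6: SW36 → SW4 → SW25 → SW6 = 16
Shortest SW6→SW7: SW6 → SW34 → SW7 = 10
Total via SW6: 16 + 10 = 26.

26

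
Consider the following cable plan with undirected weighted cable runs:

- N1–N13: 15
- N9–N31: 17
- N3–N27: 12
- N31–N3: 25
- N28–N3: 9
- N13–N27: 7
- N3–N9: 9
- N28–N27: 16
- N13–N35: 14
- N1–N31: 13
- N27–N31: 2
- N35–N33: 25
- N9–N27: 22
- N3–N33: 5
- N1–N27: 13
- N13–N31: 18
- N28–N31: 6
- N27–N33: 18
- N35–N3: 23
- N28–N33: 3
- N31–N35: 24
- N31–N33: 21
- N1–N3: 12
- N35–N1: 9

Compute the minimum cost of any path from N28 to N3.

8

Shortest distances from N28:
N28: 0
N33: 3  (via N28)
N31: 6  (via N28)
N27: 8  (via N31)
N3: 8  (via N33)
Shortest route: N28–N33–N3 = 8.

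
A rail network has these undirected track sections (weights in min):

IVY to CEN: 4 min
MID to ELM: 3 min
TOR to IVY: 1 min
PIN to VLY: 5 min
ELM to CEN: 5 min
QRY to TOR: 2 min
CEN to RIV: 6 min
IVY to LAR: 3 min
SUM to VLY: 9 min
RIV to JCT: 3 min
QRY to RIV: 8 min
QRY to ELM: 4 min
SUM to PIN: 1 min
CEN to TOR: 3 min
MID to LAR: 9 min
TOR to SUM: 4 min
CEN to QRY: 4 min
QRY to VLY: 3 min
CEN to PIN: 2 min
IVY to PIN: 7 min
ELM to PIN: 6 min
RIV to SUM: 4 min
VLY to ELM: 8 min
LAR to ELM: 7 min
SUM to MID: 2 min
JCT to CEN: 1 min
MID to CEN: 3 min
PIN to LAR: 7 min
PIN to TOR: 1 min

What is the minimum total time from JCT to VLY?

8 min

Enumerating some paths:
JCT → CEN → TOR → QRY → VLY: 1+3+2+3 = 9
JCT → CEN → PIN → VLY: 1+2+5 = 8
Cheapest is JCT → CEN → PIN → VLY at 8 min.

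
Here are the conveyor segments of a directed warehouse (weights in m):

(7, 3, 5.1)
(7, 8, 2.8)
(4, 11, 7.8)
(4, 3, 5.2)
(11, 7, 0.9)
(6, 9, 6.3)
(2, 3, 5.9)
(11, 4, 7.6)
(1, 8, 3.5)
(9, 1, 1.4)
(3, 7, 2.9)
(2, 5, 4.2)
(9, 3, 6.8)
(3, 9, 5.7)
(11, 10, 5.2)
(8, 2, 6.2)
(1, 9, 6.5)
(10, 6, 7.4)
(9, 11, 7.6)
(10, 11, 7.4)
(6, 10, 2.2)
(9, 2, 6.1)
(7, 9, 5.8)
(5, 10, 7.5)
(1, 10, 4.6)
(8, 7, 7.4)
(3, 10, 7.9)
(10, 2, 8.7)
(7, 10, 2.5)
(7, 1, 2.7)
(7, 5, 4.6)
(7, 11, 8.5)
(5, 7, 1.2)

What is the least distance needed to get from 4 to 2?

17 m

Shortest distances from 4:
4: 0
3: 5.2  (via 4)
11: 7.8  (via 4)
7: 8.1  (via 3)
10: 10.6  (via 7)
1: 10.8  (via 7)
8: 10.9  (via 7)
9: 10.9  (via 3)
5: 12.7  (via 7)
2: 17  (via 9)
Shortest route: 4 → 3 → 9 → 2 = 17 m.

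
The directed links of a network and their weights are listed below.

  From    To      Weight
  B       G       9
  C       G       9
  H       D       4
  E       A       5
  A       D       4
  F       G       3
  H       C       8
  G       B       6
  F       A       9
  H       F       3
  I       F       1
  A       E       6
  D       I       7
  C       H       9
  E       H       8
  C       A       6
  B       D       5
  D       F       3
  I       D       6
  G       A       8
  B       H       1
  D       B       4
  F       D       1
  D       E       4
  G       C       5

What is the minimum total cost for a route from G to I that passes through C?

Best G to C: G → C costing 5
Shortest C→I: C → A → D → I = 17
Total via C: 5 + 17 = 22.

22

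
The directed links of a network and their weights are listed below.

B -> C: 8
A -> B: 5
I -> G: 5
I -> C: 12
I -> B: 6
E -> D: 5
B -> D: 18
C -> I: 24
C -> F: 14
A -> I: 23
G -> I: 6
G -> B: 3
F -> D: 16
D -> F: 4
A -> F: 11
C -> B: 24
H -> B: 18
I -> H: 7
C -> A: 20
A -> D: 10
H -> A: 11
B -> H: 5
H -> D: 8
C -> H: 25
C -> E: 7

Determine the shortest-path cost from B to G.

Candidate routes:
B → H → A → I → G: 5+11+23+5 = 44
B → C → A → I → G: 8+20+23+5 = 56
B → C → I → G: 8+24+5 = 37
The minimum is 37 via B → C → I → G.

37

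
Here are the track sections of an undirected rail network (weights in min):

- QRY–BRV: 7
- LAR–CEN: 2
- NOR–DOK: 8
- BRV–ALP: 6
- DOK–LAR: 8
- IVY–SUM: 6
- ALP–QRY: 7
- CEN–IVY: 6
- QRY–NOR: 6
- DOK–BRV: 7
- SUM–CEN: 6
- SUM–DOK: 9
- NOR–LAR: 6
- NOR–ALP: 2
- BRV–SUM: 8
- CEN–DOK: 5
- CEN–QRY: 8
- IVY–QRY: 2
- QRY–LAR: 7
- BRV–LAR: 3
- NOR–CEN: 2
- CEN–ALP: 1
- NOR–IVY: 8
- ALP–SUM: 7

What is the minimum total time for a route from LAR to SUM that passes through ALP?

10 min

Best LAR to ALP: LAR → CEN → ALP costing 3
Shortest ALP→SUM: ALP → SUM = 7
Total via ALP: 3 + 7 = 10 min.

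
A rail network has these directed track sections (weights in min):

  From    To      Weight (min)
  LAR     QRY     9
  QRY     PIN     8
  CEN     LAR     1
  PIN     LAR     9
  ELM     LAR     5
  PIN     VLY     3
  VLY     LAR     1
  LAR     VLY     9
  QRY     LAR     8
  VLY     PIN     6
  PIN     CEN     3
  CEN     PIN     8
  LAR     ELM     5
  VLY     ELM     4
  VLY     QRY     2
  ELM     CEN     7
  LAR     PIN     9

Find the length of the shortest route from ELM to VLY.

Shortest distances from ELM:
ELM: 0
LAR: 5  (via ELM)
CEN: 7  (via ELM)
QRY: 14  (via LAR)
PIN: 14  (via LAR)
VLY: 14  (via LAR)
Shortest route: ELM–LAR–VLY = 14 min.

14 min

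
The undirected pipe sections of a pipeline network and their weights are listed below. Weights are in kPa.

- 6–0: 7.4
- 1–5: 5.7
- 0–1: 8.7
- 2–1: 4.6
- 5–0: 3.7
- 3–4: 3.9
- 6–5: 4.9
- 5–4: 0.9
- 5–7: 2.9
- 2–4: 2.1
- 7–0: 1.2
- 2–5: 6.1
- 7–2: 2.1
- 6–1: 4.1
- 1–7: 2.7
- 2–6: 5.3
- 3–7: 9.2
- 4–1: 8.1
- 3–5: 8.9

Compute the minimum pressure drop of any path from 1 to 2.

4.6 kPa

Running Dijkstra from 1:
1: 0
7: 2.7  (via 1)
0: 3.9  (via 7)
6: 4.1  (via 1)
2: 4.6  (via 1)
Shortest route: 1 → 2 = 4.6 kPa.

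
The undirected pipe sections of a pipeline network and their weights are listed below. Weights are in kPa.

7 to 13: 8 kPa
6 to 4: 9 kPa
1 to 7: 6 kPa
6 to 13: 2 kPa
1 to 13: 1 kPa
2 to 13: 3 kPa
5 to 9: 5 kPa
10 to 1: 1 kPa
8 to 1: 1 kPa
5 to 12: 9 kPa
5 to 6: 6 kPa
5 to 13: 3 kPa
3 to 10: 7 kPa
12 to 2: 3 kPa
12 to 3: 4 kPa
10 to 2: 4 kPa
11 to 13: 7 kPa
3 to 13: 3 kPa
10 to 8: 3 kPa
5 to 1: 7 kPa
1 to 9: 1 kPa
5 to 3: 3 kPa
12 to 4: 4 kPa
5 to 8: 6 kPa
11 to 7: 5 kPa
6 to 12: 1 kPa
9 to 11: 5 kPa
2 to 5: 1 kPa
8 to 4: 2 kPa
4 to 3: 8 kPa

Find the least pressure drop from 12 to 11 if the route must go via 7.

15 kPa

Shortest 12→7: 12 → 6 → 13 → 1 → 7 = 10
Best 7 to 11: 7 → 11 costing 5
Total via 7: 10 + 5 = 15 kPa.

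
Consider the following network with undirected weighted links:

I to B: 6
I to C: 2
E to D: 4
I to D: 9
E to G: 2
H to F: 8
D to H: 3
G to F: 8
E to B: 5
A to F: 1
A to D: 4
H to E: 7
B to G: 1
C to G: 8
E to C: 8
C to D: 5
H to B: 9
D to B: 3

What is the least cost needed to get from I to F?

12

Candidate routes:
I - C - D - A - F: 2+5+4+1 = 12
I - D - A - F: 9+4+1 = 14
I - B - D - A - F: 6+3+4+1 = 14
I - B - G - F: 6+1+8 = 15
The minimum is 12 via I - C - D - A - F.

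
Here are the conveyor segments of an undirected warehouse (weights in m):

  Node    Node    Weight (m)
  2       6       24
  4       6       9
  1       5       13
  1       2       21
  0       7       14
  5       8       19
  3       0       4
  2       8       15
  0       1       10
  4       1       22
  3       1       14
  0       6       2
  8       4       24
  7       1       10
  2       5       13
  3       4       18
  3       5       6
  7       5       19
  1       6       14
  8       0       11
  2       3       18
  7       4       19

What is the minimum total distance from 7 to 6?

Candidate routes:
7 - 0 - 6: 14+2 = 16
7 - 1 - 0 - 6: 10+10+2 = 22
The minimum is 16 m via 7 - 0 - 6.

16 m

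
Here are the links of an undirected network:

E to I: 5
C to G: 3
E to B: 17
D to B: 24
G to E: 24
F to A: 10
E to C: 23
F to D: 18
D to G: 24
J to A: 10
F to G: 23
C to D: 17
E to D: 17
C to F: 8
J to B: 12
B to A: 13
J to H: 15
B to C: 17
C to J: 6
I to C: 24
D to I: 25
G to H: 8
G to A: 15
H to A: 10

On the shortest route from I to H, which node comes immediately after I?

C

Candidate routes:
I–C–G–H: 24+3+8 = 35
I–E–G–H: 5+24+8 = 37
The minimum is 35 via I–C–G–H.
So from I the first move is to C.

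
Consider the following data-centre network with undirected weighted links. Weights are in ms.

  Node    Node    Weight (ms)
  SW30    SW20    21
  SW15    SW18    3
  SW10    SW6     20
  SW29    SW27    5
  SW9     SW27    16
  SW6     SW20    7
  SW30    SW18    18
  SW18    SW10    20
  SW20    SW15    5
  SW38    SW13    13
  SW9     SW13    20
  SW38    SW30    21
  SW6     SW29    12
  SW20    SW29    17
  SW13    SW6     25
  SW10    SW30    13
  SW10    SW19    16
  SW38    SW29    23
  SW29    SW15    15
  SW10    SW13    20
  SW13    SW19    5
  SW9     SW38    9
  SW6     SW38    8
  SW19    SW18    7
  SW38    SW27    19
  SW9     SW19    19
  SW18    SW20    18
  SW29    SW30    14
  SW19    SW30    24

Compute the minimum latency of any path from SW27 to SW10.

Running Dijkstra from SW27:
SW27: 0
SW29: 5  (via SW27)
SW9: 16  (via SW27)
SW6: 17  (via SW29)
SW30: 19  (via SW29)
SW38: 19  (via SW27)
SW15: 20  (via SW29)
SW20: 22  (via SW29)
SW18: 23  (via SW15)
SW19: 30  (via SW18)
SW13: 32  (via SW38)
SW10: 32  (via SW30)
Shortest route: SW27 → SW29 → SW30 → SW10 = 32 ms.

32 ms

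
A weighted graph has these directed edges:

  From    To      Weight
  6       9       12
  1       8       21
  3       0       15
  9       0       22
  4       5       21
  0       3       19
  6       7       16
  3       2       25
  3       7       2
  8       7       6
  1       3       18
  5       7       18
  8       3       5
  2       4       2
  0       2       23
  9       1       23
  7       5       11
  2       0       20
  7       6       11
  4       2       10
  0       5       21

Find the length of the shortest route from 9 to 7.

43

Running Dijkstra from 9:
9: 0
0: 22  (via 9)
1: 23  (via 9)
3: 41  (via 0)
5: 43  (via 0)
7: 43  (via 3)
Shortest route: 9 → 0 → 3 → 7 = 43.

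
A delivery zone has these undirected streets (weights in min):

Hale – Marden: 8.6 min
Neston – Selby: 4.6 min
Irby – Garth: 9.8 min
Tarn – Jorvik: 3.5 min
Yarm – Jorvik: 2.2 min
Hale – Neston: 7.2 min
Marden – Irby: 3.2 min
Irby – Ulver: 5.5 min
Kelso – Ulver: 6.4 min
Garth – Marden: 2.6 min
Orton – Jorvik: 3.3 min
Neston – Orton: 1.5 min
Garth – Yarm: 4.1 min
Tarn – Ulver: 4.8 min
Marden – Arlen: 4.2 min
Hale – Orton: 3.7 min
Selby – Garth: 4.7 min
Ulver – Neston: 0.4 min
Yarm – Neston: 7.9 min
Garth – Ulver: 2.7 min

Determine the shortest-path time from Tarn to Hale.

Settle nodes by increasing distance from Tarn:
Tarn: 0
Jorvik: 3.5  (via Tarn)
Ulver: 4.8  (via Tarn)
Neston: 5.2  (via Ulver)
Yarm: 5.7  (via Jorvik)
Orton: 6.7  (via Neston)
Garth: 7.5  (via Ulver)
Selby: 9.8  (via Neston)
Marden: 10.1  (via Garth)
Irby: 10.3  (via Ulver)
Hale: 10.4  (via Orton)
Shortest route: Tarn → Ulver → Neston → Orton → Hale = 10.4 min.

10.4 min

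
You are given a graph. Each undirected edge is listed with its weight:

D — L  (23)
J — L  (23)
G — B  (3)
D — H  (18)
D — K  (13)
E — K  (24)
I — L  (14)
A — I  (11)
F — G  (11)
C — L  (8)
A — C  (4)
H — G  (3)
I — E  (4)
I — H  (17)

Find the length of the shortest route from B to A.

34

Compare a few routes:
B–G–H–D–L–C–A: 3+3+18+23+8+4 = 59
B–G–H–D–L–I–A: 3+3+18+23+14+11 = 72
B–G–H–I–A: 3+3+17+11 = 34
B–G–H–I–L–C–A: 3+3+17+14+8+4 = 49
Cheapest is B–G–H–I–A at 34.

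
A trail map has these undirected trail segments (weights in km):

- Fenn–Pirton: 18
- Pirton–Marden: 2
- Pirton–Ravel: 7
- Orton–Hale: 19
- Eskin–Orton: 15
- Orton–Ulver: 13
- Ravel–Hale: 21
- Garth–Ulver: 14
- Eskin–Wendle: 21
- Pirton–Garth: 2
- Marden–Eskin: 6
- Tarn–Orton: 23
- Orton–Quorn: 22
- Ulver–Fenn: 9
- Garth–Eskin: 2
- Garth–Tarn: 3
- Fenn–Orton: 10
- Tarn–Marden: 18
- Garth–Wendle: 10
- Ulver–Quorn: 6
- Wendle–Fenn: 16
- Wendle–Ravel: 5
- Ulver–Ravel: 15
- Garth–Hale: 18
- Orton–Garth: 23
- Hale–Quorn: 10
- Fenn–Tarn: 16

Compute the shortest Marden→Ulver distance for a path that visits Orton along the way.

Best Marden to Orton: Marden–Eskin–Orton costing 21
Shortest Orton→Ulver: Orton–Ulver = 13
Total via Orton: 21 + 13 = 34 km.

34 km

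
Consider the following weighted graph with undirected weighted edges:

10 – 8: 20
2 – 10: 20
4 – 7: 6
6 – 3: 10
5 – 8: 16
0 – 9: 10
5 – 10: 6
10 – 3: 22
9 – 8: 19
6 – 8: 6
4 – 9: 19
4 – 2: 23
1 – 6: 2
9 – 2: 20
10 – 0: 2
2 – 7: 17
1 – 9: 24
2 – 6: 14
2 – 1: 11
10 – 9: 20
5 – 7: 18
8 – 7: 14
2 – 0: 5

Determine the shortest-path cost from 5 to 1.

Shortest distances from 5:
5: 0
10: 6  (via 5)
0: 8  (via 10)
2: 13  (via 0)
8: 16  (via 5)
7: 18  (via 5)
9: 18  (via 0)
6: 22  (via 8)
1: 24  (via 2)
Shortest route: 5 → 10 → 0 → 2 → 1 = 24.

24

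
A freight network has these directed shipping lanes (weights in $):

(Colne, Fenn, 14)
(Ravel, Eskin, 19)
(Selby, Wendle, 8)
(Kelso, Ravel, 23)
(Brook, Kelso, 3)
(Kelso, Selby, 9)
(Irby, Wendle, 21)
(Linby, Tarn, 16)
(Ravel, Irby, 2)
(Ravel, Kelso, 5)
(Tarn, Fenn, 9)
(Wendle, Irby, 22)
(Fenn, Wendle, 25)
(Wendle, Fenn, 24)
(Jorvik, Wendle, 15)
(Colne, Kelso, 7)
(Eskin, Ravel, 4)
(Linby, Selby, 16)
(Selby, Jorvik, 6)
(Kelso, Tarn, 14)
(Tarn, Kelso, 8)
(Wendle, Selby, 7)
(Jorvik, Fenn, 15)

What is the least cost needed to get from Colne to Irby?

Running Dijkstra from Colne:
Colne: 0
Kelso: 7  (via Colne)
Fenn: 14  (via Colne)
Selby: 16  (via Kelso)
Tarn: 21  (via Kelso)
Jorvik: 22  (via Selby)
Wendle: 24  (via Selby)
Ravel: 30  (via Kelso)
Irby: 32  (via Ravel)
Shortest route: Colne → Kelso → Ravel → Irby = $32.

$32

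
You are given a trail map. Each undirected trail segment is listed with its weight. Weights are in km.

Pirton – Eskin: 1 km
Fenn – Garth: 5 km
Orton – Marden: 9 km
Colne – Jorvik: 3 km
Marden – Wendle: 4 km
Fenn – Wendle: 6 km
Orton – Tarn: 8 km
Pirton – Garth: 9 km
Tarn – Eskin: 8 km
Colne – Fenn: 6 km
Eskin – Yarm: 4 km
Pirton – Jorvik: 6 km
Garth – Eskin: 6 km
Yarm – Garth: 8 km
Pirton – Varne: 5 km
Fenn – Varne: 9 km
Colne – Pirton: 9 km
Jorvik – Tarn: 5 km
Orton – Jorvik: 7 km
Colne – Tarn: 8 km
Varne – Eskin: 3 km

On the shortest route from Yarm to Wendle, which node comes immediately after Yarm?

Candidate routes:
Yarm–Garth–Fenn–Wendle: 8+5+6 = 19
Yarm–Eskin–Pirton–Garth–Fenn–Wendle: 4+1+9+5+6 = 25
Yarm–Eskin–Varne–Fenn–Wendle: 4+3+9+6 = 22
Yarm–Eskin–Garth–Fenn–Wendle: 4+6+5+6 = 21
Cheapest is Yarm–Garth–Fenn–Wendle at 19 km.
So from Yarm the first move is to Garth.

Garth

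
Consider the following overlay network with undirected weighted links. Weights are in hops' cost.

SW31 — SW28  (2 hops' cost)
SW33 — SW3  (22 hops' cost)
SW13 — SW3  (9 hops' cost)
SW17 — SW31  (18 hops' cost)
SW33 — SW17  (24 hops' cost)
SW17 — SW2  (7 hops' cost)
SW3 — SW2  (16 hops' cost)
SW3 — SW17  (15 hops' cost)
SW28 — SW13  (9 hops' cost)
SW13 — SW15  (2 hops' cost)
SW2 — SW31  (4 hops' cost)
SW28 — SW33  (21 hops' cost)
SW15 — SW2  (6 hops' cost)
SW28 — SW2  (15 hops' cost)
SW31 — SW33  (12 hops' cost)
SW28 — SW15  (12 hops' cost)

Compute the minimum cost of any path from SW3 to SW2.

16 hops' cost

Compare a few routes:
SW3 - SW2: 16 = 16
SW3 - SW17 - SW2: 15+7 = 22
SW3 - SW13 - SW15 - SW2: 9+2+6 = 17
Cheapest is SW3 - SW2 at 16 hops' cost.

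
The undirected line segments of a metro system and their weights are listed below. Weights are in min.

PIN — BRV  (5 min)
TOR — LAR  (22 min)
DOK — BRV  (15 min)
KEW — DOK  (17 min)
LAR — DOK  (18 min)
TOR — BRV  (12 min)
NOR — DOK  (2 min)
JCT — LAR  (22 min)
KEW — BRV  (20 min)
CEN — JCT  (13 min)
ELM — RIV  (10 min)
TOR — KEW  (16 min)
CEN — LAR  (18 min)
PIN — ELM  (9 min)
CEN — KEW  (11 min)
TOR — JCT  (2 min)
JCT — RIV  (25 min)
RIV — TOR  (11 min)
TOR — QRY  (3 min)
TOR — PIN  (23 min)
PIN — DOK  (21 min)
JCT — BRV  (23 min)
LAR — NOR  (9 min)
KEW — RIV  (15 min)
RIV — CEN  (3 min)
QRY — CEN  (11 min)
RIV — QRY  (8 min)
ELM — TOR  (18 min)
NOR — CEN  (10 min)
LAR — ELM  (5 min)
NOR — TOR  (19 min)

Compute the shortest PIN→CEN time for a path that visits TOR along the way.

Best PIN to TOR: PIN–BRV–TOR costing 17
Shortest TOR→CEN: TOR–QRY–CEN = 14
Total via TOR: 17 + 14 = 31 min.

31 min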